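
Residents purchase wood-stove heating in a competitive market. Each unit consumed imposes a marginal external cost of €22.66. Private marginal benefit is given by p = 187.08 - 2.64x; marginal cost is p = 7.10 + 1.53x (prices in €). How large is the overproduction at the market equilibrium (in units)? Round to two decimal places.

5.43 units

Market equilibrium (private): 7.10 + 1.53x = 187.08 - 2.64x → x_m = 43.1607.
Social marginal benefit = demand − MEC = 164.42 - 2.64x.
Set SMB = MC: 164.42 - 2.64x = 7.10 + 1.53x → x* = 37.7266.
Gap = |43.1607 − 37.7266| = 5.4341.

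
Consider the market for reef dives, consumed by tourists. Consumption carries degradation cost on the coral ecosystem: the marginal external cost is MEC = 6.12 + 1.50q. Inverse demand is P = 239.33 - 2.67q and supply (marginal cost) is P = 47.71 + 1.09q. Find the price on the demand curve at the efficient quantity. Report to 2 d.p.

Social marginal benefit = demand − MEC = 233.21 - 4.17q.
Set SMB = MC: 233.21 - 4.17q = 47.71 + 1.09q → q* = 35.2662.
Consumer price on the demand curve at q*: 239.33 − 2.67×35.2662 = 145.1692.

P = 145.17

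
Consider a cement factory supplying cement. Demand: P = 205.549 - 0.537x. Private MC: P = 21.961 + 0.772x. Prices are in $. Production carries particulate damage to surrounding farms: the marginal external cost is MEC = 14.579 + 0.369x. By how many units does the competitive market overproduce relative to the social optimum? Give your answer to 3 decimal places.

Market equilibrium (private): 21.961 + 0.772x = 205.549 - 0.537x → x_m = 140.2506.
Social marginal cost = private MC + MEC = 36.540 + 1.141x.
Set SMC = demand: 36.540 + 1.141x = 205.549 - 0.537x → x* = 100.7205.
Gap = |140.2506 − 100.7205| = 39.5301.

39.530 units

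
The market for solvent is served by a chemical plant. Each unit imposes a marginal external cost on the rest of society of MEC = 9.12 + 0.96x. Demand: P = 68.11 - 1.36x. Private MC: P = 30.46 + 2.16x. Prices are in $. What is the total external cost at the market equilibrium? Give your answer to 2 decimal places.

Market equilibrium (private): 30.46 + 2.16x = 68.11 - 1.36x → x_m = 10.6960.
Total external cost = ∫₀^{x_m} (9.12 + 0.96x) dx = 9.12×10.6960 + ½×0.96×10.6960² = 152.4616.

$152.46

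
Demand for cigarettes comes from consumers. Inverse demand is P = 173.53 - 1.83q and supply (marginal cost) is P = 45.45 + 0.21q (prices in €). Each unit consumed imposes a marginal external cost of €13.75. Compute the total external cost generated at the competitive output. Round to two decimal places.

€863.28

Market equilibrium (private): 45.45 + 0.21q = 173.53 - 1.83q → q_m = 62.7843.
Total external cost = MEC × q_m = 13.75 × 62.7843 = 863.2841.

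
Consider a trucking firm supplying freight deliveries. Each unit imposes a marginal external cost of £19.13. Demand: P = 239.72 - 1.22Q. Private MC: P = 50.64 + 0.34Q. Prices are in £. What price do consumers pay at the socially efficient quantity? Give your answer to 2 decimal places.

P = £106.81

Social marginal cost = private MC + MEC = 69.77 + 0.34Q.
Set SMC = demand: 69.77 + 0.34Q = 239.72 - 1.22Q → Q* = 108.9423.
Consumer price on the demand curve at Q*: 239.72 − 1.22×108.9423 = 106.8104.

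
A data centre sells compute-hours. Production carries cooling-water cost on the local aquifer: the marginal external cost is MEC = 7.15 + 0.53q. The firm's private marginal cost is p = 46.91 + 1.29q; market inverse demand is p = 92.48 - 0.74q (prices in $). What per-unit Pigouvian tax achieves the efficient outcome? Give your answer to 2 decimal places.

Social marginal cost = private MC + MEC = 54.06 + 1.82q.
Set SMC = demand: 54.06 + 1.82q = 92.48 - 0.74q → q* = 15.0078.
The Pigouvian tax equals MEC at q*: 7.15 + 0.53×15.0078 = 15.1041.

tax = $15.10 per unit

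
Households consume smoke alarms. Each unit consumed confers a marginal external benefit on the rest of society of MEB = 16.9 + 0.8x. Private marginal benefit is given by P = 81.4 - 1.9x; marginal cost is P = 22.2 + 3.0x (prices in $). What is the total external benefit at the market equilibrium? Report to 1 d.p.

$262.6

Market equilibrium (private): 22.2 + 3.0x = 81.4 - 1.9x → x_m = 12.0816.
Total external benefit = ∫₀^{x_m} (16.9 + 0.8x) dx = 16.9×12.0816 + ½×0.8×12.0816² = 262.5651.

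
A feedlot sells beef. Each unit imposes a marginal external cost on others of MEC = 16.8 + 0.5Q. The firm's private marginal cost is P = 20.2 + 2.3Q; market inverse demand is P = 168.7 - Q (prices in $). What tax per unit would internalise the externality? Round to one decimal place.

Social marginal cost = private MC + MEC = 37.0 + 2.8Q.
Set SMC = demand: 37.0 + 2.8Q = 168.7 - Q → Q* = 34.6579.
The Pigouvian tax equals MEC at Q*: 16.8 + 0.5×34.6579 = 34.1290.

tax = $34.1 per unit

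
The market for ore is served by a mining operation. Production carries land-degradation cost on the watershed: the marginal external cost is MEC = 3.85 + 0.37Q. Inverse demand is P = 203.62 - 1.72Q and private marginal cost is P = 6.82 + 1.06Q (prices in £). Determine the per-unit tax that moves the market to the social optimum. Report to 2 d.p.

Social marginal cost = private MC + MEC = 10.67 + 1.43Q.
Set SMC = demand: 10.67 + 1.43Q = 203.62 - 1.72Q → Q* = 61.2540.
The Pigouvian tax equals MEC at Q*: 3.85 + 0.37×61.2540 = 26.5140.

tax = £26.51 per unit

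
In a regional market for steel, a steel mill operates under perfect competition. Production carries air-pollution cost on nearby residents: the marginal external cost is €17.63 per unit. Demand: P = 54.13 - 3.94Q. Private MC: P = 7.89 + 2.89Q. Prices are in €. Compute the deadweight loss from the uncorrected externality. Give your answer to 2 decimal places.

Market equilibrium (private): 7.89 + 2.89Q = 54.13 - 3.94Q → Q_m = 6.7701.
Social marginal cost = private MC + MEC = 25.52 + 2.89Q.
Set SMC = demand: 25.52 + 2.89Q = 54.13 - 3.94Q → Q* = 4.1889.
Between Q* and Q_m the wedge SMC − demand runs linearly from 0 to MEC(Q_m), so the loss is a triangle.
DWL = ½ × 2.5812 × 17.6300 = 22.7533.

DWL = €22.75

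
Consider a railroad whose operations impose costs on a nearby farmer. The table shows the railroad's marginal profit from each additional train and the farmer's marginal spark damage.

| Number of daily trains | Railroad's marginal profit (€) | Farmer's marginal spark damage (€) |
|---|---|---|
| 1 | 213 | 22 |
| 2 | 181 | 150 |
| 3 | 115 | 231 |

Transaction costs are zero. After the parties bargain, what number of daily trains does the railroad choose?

2

Bargaining reaches the level where marginal profit last exceeds marginal spark damage.
That holds through level 2 (181 ≥ 150) but not at 3 (115 < 231).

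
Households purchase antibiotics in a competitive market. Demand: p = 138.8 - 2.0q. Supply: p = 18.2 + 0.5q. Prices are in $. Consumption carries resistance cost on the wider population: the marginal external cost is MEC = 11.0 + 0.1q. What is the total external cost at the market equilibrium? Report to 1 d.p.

Market equilibrium (private): 18.2 + 0.5q = 138.8 - 2.0q → q_m = 48.2400.
Total external cost = ∫₀^{q_m} (11.0 + 0.1q) dq = 11.0×48.2400 + ½×0.1×48.2400² = 646.9949.

$647.0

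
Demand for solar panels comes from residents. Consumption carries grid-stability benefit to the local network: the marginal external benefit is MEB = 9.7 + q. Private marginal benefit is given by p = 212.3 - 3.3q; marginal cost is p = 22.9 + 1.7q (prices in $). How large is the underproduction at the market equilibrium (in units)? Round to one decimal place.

Market equilibrium (private): 22.9 + 1.7q = 212.3 - 3.3q → q_m = 37.8800.
Social marginal benefit = demand + MEB = 222.0 - 2.3q.
Set SMB = MC: 222.0 - 2.3q = 22.9 + 1.7q → q* = 49.7750.
Gap = |37.8800 − 49.7750| = 11.8950.

11.9 units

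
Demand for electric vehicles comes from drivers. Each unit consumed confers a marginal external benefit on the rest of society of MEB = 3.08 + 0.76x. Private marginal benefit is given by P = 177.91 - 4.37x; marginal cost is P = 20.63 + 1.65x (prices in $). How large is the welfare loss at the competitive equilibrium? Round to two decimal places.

Market equilibrium (private): 20.63 + 1.65x = 177.91 - 4.37x → x_m = 26.1262.
Social marginal benefit = demand + MEB = 180.99 - 3.61x.
Set SMB = MC: 180.99 - 3.61x = 20.63 + 1.65x → x* = 30.4867.
Height of the DWL triangle at x_m is SMB(x_m) − MC(x_m) = MEB(x_m) = 22.9359.
DWL = ½ × 4.3605 × 22.9359 = 50.0060.

DWL = $50.01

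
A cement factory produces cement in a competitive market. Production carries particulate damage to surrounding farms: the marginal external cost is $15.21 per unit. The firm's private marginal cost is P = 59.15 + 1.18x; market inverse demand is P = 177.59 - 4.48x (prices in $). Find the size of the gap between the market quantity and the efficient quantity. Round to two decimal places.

Market equilibrium (private): 59.15 + 1.18x = 177.59 - 4.48x → x_m = 20.9258.
Social marginal cost = private MC + MEC = 74.36 + 1.18x.
Set SMC = demand: 74.36 + 1.18x = 177.59 - 4.48x → x* = 18.2385.
Gap = |20.9258 − 18.2385| = 2.6873.

2.69 units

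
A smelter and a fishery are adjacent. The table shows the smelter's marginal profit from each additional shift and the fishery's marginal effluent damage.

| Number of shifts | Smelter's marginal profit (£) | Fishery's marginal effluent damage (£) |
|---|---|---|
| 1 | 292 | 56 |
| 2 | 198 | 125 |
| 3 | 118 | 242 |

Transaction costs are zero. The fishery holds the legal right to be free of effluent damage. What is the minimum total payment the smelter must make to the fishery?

£181

Efficient level: marginal profit ≥ marginal effluent damage through level 2, so k* = 2.
With the fishery holding the right, the smelter must at least compensate total damage at k*: 56 + 125 = 181.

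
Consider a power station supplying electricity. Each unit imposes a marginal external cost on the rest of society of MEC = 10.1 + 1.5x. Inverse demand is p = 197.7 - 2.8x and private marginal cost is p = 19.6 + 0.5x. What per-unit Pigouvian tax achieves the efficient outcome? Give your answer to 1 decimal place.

tax = 62.6 per unit

Social marginal cost = private MC + MEC = 29.7 + 2.0x.
Set SMC = demand: 29.7 + 2.0x = 197.7 - 2.8x → x* = 35.0000.
The Pigouvian tax equals MEC at x*: 10.1 + 1.5×35.0000 = 62.6000.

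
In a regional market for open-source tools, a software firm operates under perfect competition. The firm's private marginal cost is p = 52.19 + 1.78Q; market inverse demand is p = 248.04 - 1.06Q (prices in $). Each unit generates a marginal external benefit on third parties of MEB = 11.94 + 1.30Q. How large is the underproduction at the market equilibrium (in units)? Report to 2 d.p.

Market equilibrium (private): 52.19 + 1.78Q = 248.04 - 1.06Q → Q_m = 68.9613.
Social marginal cost = private MC − MEB = 40.25 + 0.48Q.
Set SMC = demand: 40.25 + 0.48Q = 248.04 - 1.06Q → Q* = 134.9286.
Gap = |68.9613 − 134.9286| = 65.9673.

65.97 units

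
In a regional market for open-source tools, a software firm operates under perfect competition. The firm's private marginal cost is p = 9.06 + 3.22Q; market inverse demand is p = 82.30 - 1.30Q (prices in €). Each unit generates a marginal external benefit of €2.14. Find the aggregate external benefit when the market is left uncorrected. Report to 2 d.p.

€34.68

Market equilibrium (private): 9.06 + 3.22Q = 82.30 - 1.30Q → Q_m = 16.2035.
Total external benefit = MEB × Q_m = 2.14 × 16.2035 = 34.6755.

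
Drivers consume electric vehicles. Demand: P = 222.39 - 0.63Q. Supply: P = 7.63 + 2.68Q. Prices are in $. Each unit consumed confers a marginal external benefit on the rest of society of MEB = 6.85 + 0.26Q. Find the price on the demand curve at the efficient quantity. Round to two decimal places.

P = $176.61

Social marginal benefit = demand + MEB = 229.24 - 0.37Q.
Set SMB = MC: 229.24 - 0.37Q = 7.63 + 2.68Q → Q* = 72.6590.
Consumer price on the demand curve at Q*: 222.39 − 0.63×72.6590 = 176.6148.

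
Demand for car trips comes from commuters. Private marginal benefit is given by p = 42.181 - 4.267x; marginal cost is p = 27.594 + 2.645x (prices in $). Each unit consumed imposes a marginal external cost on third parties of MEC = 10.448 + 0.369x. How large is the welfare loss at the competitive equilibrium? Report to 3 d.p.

DWL = $8.655

Market equilibrium (private): 27.594 + 2.645x = 42.181 - 4.267x → x_m = 2.1104.
Social marginal benefit = demand − MEC = 31.733 - 4.636x.
Set SMB = MC: 31.733 - 4.636x = 27.594 + 2.645x → x* = 0.5685.
The loss is the area between SMB and MC from x* to x_m; with linear curves that's a triangle of height MEC(x_m).
DWL = ½ × 1.5419 × 11.2267 = 8.6552.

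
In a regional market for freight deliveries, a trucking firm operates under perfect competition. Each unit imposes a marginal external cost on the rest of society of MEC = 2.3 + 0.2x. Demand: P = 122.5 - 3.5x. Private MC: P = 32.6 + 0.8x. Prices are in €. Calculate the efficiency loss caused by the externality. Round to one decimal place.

Market equilibrium (private): 32.6 + 0.8x = 122.5 - 3.5x → x_m = 20.9070.
Social marginal cost = private MC + MEC = 34.9 + x.
Set SMC = demand: 34.9 + x = 122.5 - 3.5x → x* = 19.4667.
Height of the DWL triangle at x_m is SMC(x_m) − demand(x_m) = MEC(x_m) = 6.4814.
DWL = ½ × 1.4403 × 6.4814 = 4.6676.

DWL = €4.7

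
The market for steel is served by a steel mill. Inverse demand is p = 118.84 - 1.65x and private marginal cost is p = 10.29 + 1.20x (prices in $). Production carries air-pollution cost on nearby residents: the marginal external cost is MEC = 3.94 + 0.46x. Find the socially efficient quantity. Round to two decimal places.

Social marginal cost = private MC + MEC = 14.23 + 1.66x.
Set SMC = demand: 14.23 + 1.66x = 118.84 - 1.65x → x* = 31.6042.

x* = 31.60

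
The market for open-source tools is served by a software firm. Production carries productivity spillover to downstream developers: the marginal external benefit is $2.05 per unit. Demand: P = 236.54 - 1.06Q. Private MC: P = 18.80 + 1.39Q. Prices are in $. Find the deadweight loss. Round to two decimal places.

Market equilibrium (private): 18.80 + 1.39Q = 236.54 - 1.06Q → Q_m = 88.8735.
Social marginal cost = private MC − MEB = 16.75 + 1.39Q.
Set SMC = demand: 16.75 + 1.39Q = 236.54 - 1.06Q → Q* = 89.7102.
The welfare-loss triangle has base |Q_m − Q*| and height MEB(Q_m) (the vertical gap between SMC and demand is zero at Q* and MEB at Q_m).
DWL = ½ × 0.8367 × 2.0500 = 0.8576.

DWL = $0.86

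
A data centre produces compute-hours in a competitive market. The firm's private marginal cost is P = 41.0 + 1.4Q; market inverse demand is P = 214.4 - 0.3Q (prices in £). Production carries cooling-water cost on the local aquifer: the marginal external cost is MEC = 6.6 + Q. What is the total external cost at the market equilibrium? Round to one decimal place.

£5875.2

Market equilibrium (private): 41.0 + 1.4Q = 214.4 - 0.3Q → Q_m = 102.0000.
Total external cost = ∫₀^{Q_m} (6.6 + 1.0Q) dQ = 6.6×102.0000 + ½×1.0×102.0000² = 5875.2000.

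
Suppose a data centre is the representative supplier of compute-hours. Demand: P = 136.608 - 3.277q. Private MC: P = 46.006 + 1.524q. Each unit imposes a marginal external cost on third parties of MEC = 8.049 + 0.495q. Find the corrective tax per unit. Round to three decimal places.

Social marginal cost = private MC + MEC = 54.055 + 2.019q.
Set SMC = demand: 54.055 + 2.019q = 136.608 - 3.277q → q* = 15.5878.
The Pigouvian tax equals MEC at q*: 8.049 + 0.495×15.5878 = 15.7650.

tax = 15.765 per unit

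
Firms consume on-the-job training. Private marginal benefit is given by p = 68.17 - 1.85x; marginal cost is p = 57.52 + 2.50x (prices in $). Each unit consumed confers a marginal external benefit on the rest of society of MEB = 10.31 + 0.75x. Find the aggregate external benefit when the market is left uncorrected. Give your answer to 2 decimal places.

$27.49

Market equilibrium (private): 57.52 + 2.50x = 68.17 - 1.85x → x_m = 2.4483.
Total external benefit = ∫₀^{x_m} (10.31 + 0.75x) dx = 10.31×2.4483 + ½×0.75×2.4483² = 27.4898.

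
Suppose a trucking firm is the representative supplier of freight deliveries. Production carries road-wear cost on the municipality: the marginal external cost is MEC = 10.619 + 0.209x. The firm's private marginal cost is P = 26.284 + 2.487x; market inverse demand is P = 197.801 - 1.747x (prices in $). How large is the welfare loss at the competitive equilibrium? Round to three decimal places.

DWL = $40.992

Market equilibrium (private): 26.284 + 2.487x = 197.801 - 1.747x → x_m = 40.5094.
Social marginal cost = private MC + MEC = 36.903 + 2.696x.
Set SMC = demand: 36.903 + 2.696x = 197.801 - 1.747x → x* = 36.2138.
The welfare-loss triangle has base |x_m − x*| and height MEC(x_m) (the vertical gap between SMC and demand is zero at x* and MEC at x_m).
DWL = ½ × 4.2956 × 19.0855 = 40.9918.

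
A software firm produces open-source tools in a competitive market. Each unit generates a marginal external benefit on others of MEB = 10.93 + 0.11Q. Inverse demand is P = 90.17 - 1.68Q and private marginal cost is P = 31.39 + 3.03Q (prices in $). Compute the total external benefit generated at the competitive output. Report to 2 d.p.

Market equilibrium (private): 31.39 + 3.03Q = 90.17 - 1.68Q → Q_m = 12.4798.
Total external benefit = ∫₀^{Q_m} (10.93 + 0.11Q) dQ = 10.93×12.4798 + ½×0.11×12.4798² = 144.9702.

$144.97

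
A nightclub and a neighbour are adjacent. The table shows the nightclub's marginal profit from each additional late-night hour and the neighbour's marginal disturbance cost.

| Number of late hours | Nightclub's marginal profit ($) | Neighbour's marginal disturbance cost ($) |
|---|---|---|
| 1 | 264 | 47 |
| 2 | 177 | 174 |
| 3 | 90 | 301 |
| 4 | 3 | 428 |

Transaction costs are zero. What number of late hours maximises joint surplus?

Bargaining reaches the level where marginal profit last exceeds marginal disturbance cost.
That holds through level 2 (177 ≥ 174) but not at 3 (90 < 301).

2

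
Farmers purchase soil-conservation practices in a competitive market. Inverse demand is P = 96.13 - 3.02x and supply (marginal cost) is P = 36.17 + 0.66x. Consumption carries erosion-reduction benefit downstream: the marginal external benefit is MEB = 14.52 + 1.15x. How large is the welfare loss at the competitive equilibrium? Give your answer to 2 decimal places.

DWL = 218.59

Market equilibrium (private): 36.17 + 0.66x = 96.13 - 3.02x → x_m = 16.2935.
Social marginal benefit = demand + MEB = 110.65 - 1.87x.
Set SMB = MC: 110.65 - 1.87x = 36.17 + 0.66x → x* = 29.4387.
The welfare-loss triangle has base |x_m − x*| and height MEB(x_m) (the vertical gap between SMB and MC is zero at x* and MEB at x_m).
DWL = ½ × 13.1452 × 33.2575 = 218.5882.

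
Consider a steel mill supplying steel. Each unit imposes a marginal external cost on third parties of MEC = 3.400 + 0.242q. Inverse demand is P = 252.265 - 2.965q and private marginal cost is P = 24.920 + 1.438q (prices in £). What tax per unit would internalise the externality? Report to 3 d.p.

tax = £15.067 per unit

Social marginal cost = private MC + MEC = 28.320 + 1.680q.
Set SMC = demand: 28.320 + 1.680q = 252.265 - 2.965q → q* = 48.2121.
The Pigouvian tax equals MEC at q*: 3.400 + 0.242×48.2121 = 15.0673.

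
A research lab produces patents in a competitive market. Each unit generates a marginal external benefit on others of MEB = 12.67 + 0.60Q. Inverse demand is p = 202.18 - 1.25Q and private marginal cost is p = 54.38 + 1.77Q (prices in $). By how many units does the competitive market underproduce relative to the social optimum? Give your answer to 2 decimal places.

17.37 units

Market equilibrium (private): 54.38 + 1.77Q = 202.18 - 1.25Q → Q_m = 48.9404.
Social marginal cost = private MC − MEB = 41.71 + 1.17Q.
Set SMC = demand: 41.71 + 1.17Q = 202.18 - 1.25Q → Q* = 66.3099.
Gap = |48.9404 − 66.3099| = 17.3695.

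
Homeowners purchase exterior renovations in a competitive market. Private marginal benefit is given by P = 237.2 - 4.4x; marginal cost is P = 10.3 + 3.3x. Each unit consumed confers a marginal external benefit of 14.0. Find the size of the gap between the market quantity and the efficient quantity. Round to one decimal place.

1.8 units

Market equilibrium (private): 10.3 + 3.3x = 237.2 - 4.4x → x_m = 29.4675.
Social marginal benefit = demand + MEB = 251.2 - 4.4x.
Set SMB = MC: 251.2 - 4.4x = 10.3 + 3.3x → x* = 31.2857.
Gap = |29.4675 − 31.2857| = 1.8182.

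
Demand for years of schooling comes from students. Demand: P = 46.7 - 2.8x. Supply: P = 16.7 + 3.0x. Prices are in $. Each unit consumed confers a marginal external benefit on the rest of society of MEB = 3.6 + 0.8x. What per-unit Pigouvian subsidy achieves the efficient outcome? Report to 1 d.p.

subsidy = $9.0 per unit

Social marginal benefit = demand + MEB = 50.3 - 2.0x.
Set SMB = MC: 50.3 - 2.0x = 16.7 + 3.0x → x* = 6.7200.
The Pigouvian subsidy equals MEB at x*: 3.6 + 0.8×6.7200 = 8.9760.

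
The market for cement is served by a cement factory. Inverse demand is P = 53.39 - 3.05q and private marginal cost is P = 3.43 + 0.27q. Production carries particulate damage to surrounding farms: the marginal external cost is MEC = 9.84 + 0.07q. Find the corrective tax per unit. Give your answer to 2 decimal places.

tax = 10.67 per unit

Social marginal cost = private MC + MEC = 13.27 + 0.34q.
Set SMC = demand: 13.27 + 0.34q = 53.39 - 3.05q → q* = 11.8348.
The Pigouvian tax equals MEC at q*: 9.84 + 0.07×11.8348 = 10.6684.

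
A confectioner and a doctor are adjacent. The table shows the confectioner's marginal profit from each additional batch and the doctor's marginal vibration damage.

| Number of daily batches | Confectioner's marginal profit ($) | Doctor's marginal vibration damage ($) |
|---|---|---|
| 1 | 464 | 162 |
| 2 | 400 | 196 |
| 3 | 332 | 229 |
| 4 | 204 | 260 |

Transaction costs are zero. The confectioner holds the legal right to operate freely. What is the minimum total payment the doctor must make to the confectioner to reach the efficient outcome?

$204

Left alone the confectioner would choose level 4 (marginal profit stays positive).
Efficient level: k* = 3 (marginal profit ≥ marginal vibration damage through 3).
The doctor must at least cover the confectioner's forgone profit from cutting 4→3: 204 = 204.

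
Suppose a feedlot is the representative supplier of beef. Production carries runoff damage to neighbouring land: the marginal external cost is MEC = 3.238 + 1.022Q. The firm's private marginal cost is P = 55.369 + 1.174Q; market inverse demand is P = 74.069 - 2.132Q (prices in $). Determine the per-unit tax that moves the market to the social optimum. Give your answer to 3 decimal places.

Social marginal cost = private MC + MEC = 58.607 + 2.196Q.
Set SMC = demand: 58.607 + 2.196Q = 74.069 - 2.132Q → Q* = 3.5726.
The Pigouvian tax equals MEC at Q*: 3.238 + 1.022×3.5726 = 6.8892.

tax = $6.889 per unit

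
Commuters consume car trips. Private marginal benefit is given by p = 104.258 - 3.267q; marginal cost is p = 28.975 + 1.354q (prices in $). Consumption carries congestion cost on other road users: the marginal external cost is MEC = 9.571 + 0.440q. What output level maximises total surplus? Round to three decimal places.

q* = 12.984

Social marginal benefit = demand − MEC = 94.687 - 3.707q.
Set SMB = MC: 94.687 - 3.707q = 28.975 + 1.354q → q* = 12.9840.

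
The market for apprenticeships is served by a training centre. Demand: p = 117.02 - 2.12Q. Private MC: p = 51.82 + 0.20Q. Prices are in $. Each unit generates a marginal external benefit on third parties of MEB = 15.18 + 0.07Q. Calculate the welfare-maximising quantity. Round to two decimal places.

Social marginal cost = private MC − MEB = 36.64 + 0.13Q.
Set SMC = demand: 36.64 + 0.13Q = 117.02 - 2.12Q → Q* = 35.7244.

Q* = 35.72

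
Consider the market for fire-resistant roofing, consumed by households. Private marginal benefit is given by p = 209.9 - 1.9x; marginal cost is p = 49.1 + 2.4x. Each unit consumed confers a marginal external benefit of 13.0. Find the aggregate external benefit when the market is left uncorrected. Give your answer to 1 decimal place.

486.1

Market equilibrium (private): 49.1 + 2.4x = 209.9 - 1.9x → x_m = 37.3953.
Total external benefit = MEB × x_m = 13.0 × 37.3953 = 486.1389.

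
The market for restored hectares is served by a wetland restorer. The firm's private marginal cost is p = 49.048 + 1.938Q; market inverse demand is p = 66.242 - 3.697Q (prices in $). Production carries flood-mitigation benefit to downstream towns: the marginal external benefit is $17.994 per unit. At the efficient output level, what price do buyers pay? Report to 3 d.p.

P = $43.156

Social marginal cost = private MC − MEB = 31.054 + 1.938Q.
Set SMC = demand: 31.054 + 1.938Q = 66.242 - 3.697Q → Q* = 6.2445.
Consumer price on the demand curve at Q*: 66.242 − 3.697×6.2445 = 43.1561.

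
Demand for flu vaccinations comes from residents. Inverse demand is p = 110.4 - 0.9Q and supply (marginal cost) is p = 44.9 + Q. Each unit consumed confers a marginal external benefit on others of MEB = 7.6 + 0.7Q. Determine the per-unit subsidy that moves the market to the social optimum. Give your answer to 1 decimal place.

subsidy = 50.2 per unit

Social marginal benefit = demand + MEB = 118.0 - 0.2Q.
Set SMB = MC: 118.0 - 0.2Q = 44.9 + Q → Q* = 60.9167.
The Pigouvian subsidy equals MEB at Q*: 7.6 + 0.7×60.9167 = 50.2417.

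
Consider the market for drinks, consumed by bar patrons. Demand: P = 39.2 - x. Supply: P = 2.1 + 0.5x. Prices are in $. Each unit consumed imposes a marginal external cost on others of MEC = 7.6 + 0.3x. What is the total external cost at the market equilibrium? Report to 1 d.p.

Market equilibrium (private): 2.1 + 0.5x = 39.2 - x → x_m = 24.7333.
Total external cost = ∫₀^{x_m} (7.6 + 0.3x) dx = 7.6×24.7333 + ½×0.3×24.7333² = 279.7335.

$279.7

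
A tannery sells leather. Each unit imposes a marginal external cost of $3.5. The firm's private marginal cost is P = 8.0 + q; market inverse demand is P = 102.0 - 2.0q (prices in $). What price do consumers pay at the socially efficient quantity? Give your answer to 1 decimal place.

P = $41.7

Social marginal cost = private MC + MEC = 11.5 + q.
Set SMC = demand: 11.5 + q = 102.0 - 2.0q → q* = 30.1667.
Consumer price on the demand curve at q*: 102.0 − 2.0×30.1667 = 41.6666.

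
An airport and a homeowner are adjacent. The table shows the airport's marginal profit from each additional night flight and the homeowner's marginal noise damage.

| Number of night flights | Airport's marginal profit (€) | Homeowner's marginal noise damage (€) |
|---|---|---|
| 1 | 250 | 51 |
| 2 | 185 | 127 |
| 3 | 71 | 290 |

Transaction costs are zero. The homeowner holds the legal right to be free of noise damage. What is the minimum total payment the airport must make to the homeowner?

€178

Efficient level: marginal profit ≥ marginal noise damage through level 2, so k* = 2.
With the homeowner holding the right, the airport must at least compensate total damage at k*: 51 + 127 = 178.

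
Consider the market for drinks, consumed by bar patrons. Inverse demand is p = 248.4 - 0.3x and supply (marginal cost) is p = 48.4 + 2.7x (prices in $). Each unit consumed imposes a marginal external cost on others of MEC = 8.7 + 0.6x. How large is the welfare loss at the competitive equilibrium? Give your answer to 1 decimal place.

DWL = $329.4

Market equilibrium (private): 48.4 + 2.7x = 248.4 - 0.3x → x_m = 66.6667.
Social marginal benefit = demand − MEC = 239.7 - 0.9x.
Set SMB = MC: 239.7 - 0.9x = 48.4 + 2.7x → x* = 53.1389.
The welfare-loss triangle has base |x_m − x*| and height MEC(x_m) (the vertical gap between SMB and MC is zero at x* and MEC at x_m).
DWL = ½ × 13.5278 × 48.7000 = 329.4019.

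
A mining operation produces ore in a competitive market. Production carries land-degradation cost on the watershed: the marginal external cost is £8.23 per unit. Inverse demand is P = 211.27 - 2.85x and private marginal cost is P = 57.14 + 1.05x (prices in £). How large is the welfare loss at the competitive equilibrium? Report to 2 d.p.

DWL = £8.68

Market equilibrium (private): 57.14 + 1.05x = 211.27 - 2.85x → x_m = 39.5205.
Social marginal cost = private MC + MEC = 65.37 + 1.05x.
Set SMC = demand: 65.37 + 1.05x = 211.27 - 2.85x → x* = 37.4103.
The loss is the area between SMC and demand from x* to x_m; with linear curves that's a triangle of height MEC(x_m).
DWL = ½ × 2.1102 × 8.2300 = 8.6835.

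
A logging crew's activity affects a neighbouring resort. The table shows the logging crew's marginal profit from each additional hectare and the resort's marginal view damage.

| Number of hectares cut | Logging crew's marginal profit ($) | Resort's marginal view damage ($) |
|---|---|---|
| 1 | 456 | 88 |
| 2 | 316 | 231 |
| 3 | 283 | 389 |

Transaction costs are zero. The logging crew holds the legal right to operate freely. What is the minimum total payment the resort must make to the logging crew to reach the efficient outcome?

Left alone the logging crew would choose level 3 (marginal profit stays positive).
Efficient level: k* = 2 (marginal profit ≥ marginal view damage through 2).
The resort must at least cover the logging crew's forgone profit from cutting 3→2: 283 = 283.

$283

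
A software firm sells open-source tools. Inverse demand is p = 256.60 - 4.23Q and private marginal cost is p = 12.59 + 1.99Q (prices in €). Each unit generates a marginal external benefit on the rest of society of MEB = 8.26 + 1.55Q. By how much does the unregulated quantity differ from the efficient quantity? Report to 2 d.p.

Market equilibrium (private): 12.59 + 1.99Q = 256.60 - 4.23Q → Q_m = 39.2299.
Social marginal cost = private MC − MEB = 4.33 + 0.44Q.
Set SMC = demand: 4.33 + 0.44Q = 256.60 - 4.23Q → Q* = 54.0193.
Gap = |39.2299 − 54.0193| = 14.7894.

14.79 units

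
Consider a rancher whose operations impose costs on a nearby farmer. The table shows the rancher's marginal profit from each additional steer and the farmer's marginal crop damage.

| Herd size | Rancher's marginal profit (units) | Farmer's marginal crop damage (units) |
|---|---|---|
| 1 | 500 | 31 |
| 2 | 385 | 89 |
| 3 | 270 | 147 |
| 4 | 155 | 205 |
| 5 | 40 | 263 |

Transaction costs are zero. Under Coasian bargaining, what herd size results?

3

Bargaining reaches the level where marginal profit last exceeds marginal crop damage.
That holds through level 3 (270 ≥ 147) but not at 4 (155 < 205).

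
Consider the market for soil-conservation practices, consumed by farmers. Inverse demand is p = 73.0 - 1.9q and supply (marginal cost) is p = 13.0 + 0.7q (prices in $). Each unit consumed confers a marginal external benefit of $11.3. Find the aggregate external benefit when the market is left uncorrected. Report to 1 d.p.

$260.8

Market equilibrium (private): 13.0 + 0.7q = 73.0 - 1.9q → q_m = 23.0769.
Total external benefit = MEB × q_m = 11.3 × 23.0769 = 260.7690.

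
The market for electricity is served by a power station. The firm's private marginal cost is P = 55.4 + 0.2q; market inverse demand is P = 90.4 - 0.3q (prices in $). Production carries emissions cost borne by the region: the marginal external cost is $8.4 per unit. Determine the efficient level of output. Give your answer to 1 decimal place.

Social marginal cost = private MC + MEC = 63.8 + 0.2q.
Set SMC = demand: 63.8 + 0.2q = 90.4 - 0.3q → q* = 53.2000.

q* = 53.2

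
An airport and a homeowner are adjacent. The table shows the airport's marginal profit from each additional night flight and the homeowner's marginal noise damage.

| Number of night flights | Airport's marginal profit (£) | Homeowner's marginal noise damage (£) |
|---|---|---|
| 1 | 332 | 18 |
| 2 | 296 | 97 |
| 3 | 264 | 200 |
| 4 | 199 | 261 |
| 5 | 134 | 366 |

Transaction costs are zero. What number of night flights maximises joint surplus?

3

Bargaining reaches the level where marginal profit last exceeds marginal noise damage.
That holds through level 3 (264 ≥ 200) but not at 4 (199 < 261).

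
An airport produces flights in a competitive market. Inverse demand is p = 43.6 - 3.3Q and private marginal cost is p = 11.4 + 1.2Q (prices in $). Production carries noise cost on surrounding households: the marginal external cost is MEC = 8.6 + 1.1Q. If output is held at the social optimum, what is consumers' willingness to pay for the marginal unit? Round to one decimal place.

P = $29.7

Social marginal cost = private MC + MEC = 20.0 + 2.3Q.
Set SMC = demand: 20.0 + 2.3Q = 43.6 - 3.3Q → Q* = 4.2143.
Consumer price on the demand curve at Q*: 43.6 − 3.3×4.2143 = 29.6928.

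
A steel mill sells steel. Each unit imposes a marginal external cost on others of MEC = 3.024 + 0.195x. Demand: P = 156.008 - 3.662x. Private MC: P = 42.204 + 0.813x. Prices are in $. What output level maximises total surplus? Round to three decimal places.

Social marginal cost = private MC + MEC = 45.228 + 1.008x.
Set SMC = demand: 45.228 + 1.008x = 156.008 - 3.662x → x* = 23.7216.

x* = 23.722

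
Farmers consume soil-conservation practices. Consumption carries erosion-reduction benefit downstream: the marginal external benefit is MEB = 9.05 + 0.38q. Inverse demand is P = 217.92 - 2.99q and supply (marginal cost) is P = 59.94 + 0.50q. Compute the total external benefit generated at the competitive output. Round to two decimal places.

798.98

Market equilibrium (private): 59.94 + 0.50q = 217.92 - 2.99q → q_m = 45.2665.
Total external benefit = ∫₀^{q_m} (9.05 + 0.38q) dq = 9.05×45.2665 + ½×0.38×45.2665² = 798.9825.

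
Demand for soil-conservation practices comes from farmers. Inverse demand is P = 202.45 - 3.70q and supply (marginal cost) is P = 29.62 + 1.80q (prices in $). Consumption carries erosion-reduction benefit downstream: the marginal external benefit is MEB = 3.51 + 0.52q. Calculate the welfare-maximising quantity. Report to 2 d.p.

Social marginal benefit = demand + MEB = 205.96 - 3.18q.
Set SMB = MC: 205.96 - 3.18q = 29.62 + 1.80q → q* = 35.4096.

q* = 35.41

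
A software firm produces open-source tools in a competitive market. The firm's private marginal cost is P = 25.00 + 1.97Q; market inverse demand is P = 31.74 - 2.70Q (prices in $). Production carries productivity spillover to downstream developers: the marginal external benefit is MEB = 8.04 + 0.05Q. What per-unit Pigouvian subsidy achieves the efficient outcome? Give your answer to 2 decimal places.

Social marginal cost = private MC − MEB = 16.96 + 1.92Q.
Set SMC = demand: 16.96 + 1.92Q = 31.74 - 2.70Q → Q* = 3.1991.
The Pigouvian subsidy equals MEB at Q*: 8.04 + 0.05×3.1991 = 8.2000.

subsidy = $8.20 per unit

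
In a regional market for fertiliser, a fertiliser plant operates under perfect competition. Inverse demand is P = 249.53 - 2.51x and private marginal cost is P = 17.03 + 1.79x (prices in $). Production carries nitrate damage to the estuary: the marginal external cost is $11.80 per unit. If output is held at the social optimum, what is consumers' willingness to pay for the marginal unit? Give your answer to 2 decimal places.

Social marginal cost = private MC + MEC = 28.83 + 1.79x.
Set SMC = demand: 28.83 + 1.79x = 249.53 - 2.51x → x* = 51.3256.
Consumer price on the demand curve at x*: 249.53 − 2.51×51.3256 = 120.7027.

P = $120.70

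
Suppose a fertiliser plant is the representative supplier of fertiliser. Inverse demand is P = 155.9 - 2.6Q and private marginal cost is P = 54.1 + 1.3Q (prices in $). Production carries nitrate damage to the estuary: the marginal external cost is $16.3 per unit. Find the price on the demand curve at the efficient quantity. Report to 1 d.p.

P = $98.9

Social marginal cost = private MC + MEC = 70.4 + 1.3Q.
Set SMC = demand: 70.4 + 1.3Q = 155.9 - 2.6Q → Q* = 21.9231.
Consumer price on the demand curve at Q*: 155.9 − 2.6×21.9231 = 98.8999.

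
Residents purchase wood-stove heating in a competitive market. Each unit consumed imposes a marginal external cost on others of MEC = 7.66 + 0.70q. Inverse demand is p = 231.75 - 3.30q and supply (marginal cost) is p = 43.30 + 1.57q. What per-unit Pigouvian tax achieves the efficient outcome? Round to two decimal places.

tax = 30.38 per unit

Social marginal benefit = demand − MEC = 224.09 - 4.00q.
Set SMB = MC: 224.09 - 4.00q = 43.30 + 1.57q → q* = 32.4578.
The Pigouvian tax equals MEC at q*: 7.66 + 0.70×32.4578 = 30.3805.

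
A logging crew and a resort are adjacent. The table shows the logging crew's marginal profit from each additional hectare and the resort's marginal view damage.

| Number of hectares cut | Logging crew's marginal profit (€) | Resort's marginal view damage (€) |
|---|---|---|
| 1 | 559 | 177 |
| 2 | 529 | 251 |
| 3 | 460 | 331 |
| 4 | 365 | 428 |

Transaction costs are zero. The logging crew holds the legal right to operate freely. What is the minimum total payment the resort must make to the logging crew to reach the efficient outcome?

€365

Left alone the logging crew would choose level 4 (marginal profit stays positive).
Efficient level: k* = 3 (marginal profit ≥ marginal view damage through 3).
The resort must at least cover the logging crew's forgone profit from cutting 4→3: 365 = 365.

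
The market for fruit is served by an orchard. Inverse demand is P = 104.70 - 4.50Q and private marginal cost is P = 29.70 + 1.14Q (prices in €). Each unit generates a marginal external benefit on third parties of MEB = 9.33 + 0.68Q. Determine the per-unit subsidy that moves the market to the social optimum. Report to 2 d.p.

Social marginal cost = private MC − MEB = 20.37 + 0.46Q.
Set SMC = demand: 20.37 + 0.46Q = 104.70 - 4.50Q → Q* = 17.0020.
The Pigouvian subsidy equals MEB at Q*: 9.33 + 0.68×17.0020 = 20.8914.

subsidy = €20.89 per unit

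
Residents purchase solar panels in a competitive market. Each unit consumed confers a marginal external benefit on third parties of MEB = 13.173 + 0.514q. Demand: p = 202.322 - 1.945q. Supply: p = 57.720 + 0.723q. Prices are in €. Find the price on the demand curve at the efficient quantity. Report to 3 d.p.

P = €59.856

Social marginal benefit = demand + MEB = 215.495 - 1.431q.
Set SMB = MC: 215.495 - 1.431q = 57.720 + 0.723q → q* = 73.2474.
Consumer price on the demand curve at q*: 202.322 − 1.945×73.2474 = 59.8558.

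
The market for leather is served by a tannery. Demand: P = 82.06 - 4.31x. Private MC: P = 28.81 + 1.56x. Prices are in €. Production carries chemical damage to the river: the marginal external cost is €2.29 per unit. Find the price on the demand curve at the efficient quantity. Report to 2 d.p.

Social marginal cost = private MC + MEC = 31.10 + 1.56x.
Set SMC = demand: 31.10 + 1.56x = 82.06 - 4.31x → x* = 8.6814.
Consumer price on the demand curve at x*: 82.06 − 4.31×8.6814 = 44.6432.

P = €44.64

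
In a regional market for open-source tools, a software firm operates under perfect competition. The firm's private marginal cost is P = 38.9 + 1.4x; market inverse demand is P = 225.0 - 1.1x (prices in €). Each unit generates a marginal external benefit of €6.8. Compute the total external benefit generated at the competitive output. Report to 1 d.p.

Market equilibrium (private): 38.9 + 1.4x = 225.0 - 1.1x → x_m = 74.4400.
Total external benefit = MEB × x_m = 6.8 × 74.4400 = 506.1920.

€506.2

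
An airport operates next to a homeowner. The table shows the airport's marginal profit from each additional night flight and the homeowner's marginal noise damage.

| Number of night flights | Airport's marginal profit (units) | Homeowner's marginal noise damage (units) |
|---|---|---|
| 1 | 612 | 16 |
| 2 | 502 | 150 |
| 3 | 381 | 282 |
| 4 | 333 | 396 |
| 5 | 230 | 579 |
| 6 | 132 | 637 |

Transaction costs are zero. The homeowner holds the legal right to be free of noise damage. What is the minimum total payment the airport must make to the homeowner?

448

Efficient level: marginal profit ≥ marginal noise damage through level 3, so k* = 3.
With the homeowner holding the right, the airport must at least compensate total damage at k*: 16 + 150 + 282 = 448.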